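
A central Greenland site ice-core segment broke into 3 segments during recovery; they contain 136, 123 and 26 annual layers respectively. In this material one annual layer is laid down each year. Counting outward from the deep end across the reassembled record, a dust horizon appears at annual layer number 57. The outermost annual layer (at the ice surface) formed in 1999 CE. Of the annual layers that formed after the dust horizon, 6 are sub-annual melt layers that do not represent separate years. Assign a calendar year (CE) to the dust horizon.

1777 CE

Total annual layers = 136 + 123 + 26 = 285.
Between annual layer 57 and the ice surface there are 285 − 57 = 228 annual layers.
Excluding 6 false annual layers: 228 − 6 = 222.
1999 − 222 = 1777 CE.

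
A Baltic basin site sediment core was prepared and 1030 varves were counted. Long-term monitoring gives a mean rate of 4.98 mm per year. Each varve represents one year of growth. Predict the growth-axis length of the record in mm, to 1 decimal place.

5129.4 mm

The record spans 1030 years at 4.98 mm per year.
1030 years at 4.98 mm/year gives 4.98 × 1030 = 5129.4 mm.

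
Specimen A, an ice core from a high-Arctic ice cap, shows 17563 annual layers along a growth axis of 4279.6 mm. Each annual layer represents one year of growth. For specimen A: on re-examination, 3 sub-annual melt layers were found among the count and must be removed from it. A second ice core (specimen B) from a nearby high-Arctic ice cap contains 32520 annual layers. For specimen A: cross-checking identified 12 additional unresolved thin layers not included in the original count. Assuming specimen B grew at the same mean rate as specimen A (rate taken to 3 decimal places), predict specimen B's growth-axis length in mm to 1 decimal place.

Specimen A: after corrections the count is 17563 − 3 + 12 = 17572 annual layers.
A: 4279.6 mm over 17572 years gives 4279.6 / 17572 ≈ 0.244 mm/year.
B's length ≈ 0.244 × 32520 = 7934.9 mm.

7934.9 mm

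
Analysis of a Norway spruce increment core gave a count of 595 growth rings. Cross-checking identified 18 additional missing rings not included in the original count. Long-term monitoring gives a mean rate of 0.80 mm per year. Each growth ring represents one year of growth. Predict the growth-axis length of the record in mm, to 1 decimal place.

True growth ring count = 595 + 18 = 613.
Length ≈ 0.80 × 613 = 490.4 mm.

490.4 mm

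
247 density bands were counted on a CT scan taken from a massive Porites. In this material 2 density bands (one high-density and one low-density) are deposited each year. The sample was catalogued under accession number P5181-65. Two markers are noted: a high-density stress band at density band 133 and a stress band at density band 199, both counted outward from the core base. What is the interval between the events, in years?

33 years

199 − 133 = 66 density bands lie between the two events.
Dividing by 2 density bands per year: 66 / 2 = 33 years.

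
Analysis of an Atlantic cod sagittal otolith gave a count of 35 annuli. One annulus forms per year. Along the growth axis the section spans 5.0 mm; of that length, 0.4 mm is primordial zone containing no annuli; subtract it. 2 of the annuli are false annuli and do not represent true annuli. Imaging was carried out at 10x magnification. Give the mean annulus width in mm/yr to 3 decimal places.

Correcting the raw count gives 35 − 2 = 33 true annuli.
Removing the 0.4 mm offcut leaves 5.0 − 0.4 = 4.6 mm.
Extension rate ≈ 4.6 / 33 = 0.139 mm/yr.

0.139 mm/yr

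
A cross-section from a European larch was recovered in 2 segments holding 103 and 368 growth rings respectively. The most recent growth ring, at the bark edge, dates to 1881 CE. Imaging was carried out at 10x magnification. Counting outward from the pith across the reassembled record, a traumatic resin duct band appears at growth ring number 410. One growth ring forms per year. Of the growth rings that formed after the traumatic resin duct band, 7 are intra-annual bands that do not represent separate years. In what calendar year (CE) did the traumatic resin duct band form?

1827 CE

Total growth rings = 103 + 368 = 471.
Between growth ring 410 and the bark edge there are 471 − 410 = 61 growth rings.
61 − 7 false = 54 true growth rings after the traumatic resin duct band.
Counting back 54 years from 1881 CE places the traumatic resin duct band in 1881 − 54 = 1827 CE.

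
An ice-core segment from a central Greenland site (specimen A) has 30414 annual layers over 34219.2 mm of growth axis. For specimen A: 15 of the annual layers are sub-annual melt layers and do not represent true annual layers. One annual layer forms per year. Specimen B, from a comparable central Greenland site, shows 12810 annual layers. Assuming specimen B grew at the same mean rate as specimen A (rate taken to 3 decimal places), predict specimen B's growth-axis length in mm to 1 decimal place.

Specimen A: after corrections the count is 30414 − 15 = 30399 annual layers.
A: Extension rate ≈ 34219.2 / 30399 = 1.126 mm/year.
B's length ≈ 1.126 × 12810 = 14424.1 mm.

14424.1 mm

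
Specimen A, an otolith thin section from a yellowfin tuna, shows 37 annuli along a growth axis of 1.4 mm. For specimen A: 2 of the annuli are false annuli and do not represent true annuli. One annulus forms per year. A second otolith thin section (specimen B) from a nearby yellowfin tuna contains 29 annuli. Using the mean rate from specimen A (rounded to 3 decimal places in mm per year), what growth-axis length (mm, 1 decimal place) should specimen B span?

Specimen A: true annulus count = 37 − 2 = 35.
A: Extension rate ≈ 1.4 / 35 = 0.040 mm/year.
For B, 0.040 mm/year × 29 years = 1.2 mm.

1.2 mm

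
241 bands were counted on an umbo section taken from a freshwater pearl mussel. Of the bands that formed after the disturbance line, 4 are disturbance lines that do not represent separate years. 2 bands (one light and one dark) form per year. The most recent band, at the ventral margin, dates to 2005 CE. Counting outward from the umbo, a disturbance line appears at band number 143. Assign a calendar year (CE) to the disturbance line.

1958 CE

The disturbance line sits at band 143 from the umbo, so 241 − 143 = 98 bands formed after it.
Excluding 4 false bands: 98 − 4 = 94.
With 2 bands per year, 94 / 2 = 47 years.
The band at the ventral margin is 2005 CE, so the disturbance line dates to 2005 − 47 = 1958 CE.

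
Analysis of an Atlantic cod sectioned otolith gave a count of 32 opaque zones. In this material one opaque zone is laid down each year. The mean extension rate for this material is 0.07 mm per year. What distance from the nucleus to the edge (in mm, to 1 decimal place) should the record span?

2.2 mm

The record spans 32 years at 0.07 mm per year.
Predicted length = 0.07 mm/year × 32 years = 2.2 mm.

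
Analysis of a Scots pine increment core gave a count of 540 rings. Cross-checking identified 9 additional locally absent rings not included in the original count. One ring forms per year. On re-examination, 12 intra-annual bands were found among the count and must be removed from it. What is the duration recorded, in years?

After corrections the count is 540 − 12 + 9 = 537 rings.
One ring per year makes the duration 537 years.

537 years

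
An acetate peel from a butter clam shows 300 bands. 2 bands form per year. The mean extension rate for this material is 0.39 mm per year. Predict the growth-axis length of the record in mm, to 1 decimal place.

300 bands at 2 per year is 300 / 2 = 150 years.
Predicted length = 0.39 mm/year × 150 years = 58.5 mm.

58.5 mm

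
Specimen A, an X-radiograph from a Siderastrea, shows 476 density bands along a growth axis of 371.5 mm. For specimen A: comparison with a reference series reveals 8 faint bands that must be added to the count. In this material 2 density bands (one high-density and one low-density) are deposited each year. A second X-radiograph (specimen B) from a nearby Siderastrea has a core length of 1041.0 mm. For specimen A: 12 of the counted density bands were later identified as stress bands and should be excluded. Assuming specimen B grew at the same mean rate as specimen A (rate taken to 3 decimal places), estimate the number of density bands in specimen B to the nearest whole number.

1323 density bands

Specimen A: true density band count = 476 − 12 + 8 = 472.
Specimen A: dividing by 2 density bands per year: 472 / 2 = 236 years.
A: Mean rate = 371.5 mm / 236 years ≈ 1.574 mm per year.
For B, 1041.0 / 1.574 = 661.37 years; at 2 density bands per year that is 661.37 × 2 ≈ 1323 density bands.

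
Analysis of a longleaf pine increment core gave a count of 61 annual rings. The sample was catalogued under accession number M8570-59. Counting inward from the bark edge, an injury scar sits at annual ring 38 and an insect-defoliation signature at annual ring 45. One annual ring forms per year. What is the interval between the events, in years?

7 yr

The two markers are separated by 45 − 38 = 7 annual rings.
That is 7 years at one annual ring per year.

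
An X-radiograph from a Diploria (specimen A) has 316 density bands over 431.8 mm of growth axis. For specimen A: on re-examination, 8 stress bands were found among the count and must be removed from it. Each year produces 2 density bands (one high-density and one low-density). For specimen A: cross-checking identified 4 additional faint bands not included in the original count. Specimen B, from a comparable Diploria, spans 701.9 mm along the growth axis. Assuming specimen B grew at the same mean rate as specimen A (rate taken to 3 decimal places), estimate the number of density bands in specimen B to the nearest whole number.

Specimen A: after corrections the count is 316 − 8 + 4 = 312 density bands.
Specimen A: 312 density bands at 2 per year is 312 / 2 = 156 years.
A: Extension rate ≈ 431.8 / 156 = 2.768 mm per year.
B spans 701.9 / 2.768 = 253.58 years; at 2 density bands per year that is 253.58 × 2 ≈ 507 density bands.

507 density bands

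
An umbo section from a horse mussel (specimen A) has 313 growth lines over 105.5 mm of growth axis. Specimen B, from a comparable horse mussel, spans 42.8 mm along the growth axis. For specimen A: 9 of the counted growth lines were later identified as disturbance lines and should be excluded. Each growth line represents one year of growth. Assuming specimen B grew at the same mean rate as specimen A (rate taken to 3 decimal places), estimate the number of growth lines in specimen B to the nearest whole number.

Specimen A: after corrections the count is 313 − 9 = 304 growth lines.
A: Extension rate ≈ 105.5 / 304 = 0.347 mm/year.
B spans 42.8 / 0.347 = 123.34 years ≈ 123 growth lines.

123 growth lines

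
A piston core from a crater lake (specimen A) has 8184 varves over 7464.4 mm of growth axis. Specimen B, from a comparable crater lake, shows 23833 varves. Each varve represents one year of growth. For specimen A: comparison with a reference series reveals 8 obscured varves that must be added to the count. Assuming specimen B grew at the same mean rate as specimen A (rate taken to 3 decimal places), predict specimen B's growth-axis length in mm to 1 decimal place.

Specimen A: adjusted count: 8184 + 8 = 8192 varves.
A: Mean rate = 7464.4 mm / 8192 years ≈ 0.911 mm per year.
Length of B = 0.911 × 23833 = 21711.9 mm.

21711.9 mm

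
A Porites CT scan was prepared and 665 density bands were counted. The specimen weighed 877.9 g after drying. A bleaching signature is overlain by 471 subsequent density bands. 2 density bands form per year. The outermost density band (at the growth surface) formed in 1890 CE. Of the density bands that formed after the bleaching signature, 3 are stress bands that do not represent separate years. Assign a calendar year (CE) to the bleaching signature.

1656 CE

There are 471 density bands younger than the bleaching signature.
471 − 3 false = 468 true density bands after the bleaching signature.
468 density bands at 2 per year is 468 / 2 = 234 years.
1890 − 234 = 1656 CE.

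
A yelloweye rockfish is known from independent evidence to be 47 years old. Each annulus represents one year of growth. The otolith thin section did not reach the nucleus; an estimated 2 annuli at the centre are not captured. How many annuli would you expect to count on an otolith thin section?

45 annuli

Expected annuli over 47 years: 47.
Subtracting the 2 annuli not captured gives 47 − 2 = 45 annuli in the record.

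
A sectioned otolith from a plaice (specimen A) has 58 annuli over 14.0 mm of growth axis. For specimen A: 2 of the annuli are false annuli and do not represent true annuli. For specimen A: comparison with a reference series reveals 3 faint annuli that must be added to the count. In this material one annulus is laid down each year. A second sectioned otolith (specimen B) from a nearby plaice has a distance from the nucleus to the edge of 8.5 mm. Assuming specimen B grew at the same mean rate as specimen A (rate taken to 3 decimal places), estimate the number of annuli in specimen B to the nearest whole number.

36 annuli

Specimen A: true annulus count = 58 − 2 + 3 = 59.
A: Extension rate ≈ 14.0 / 59 = 0.237 mm/yr.
For B, 8.5 / 0.237 = 35.86 years ≈ 36 annuli.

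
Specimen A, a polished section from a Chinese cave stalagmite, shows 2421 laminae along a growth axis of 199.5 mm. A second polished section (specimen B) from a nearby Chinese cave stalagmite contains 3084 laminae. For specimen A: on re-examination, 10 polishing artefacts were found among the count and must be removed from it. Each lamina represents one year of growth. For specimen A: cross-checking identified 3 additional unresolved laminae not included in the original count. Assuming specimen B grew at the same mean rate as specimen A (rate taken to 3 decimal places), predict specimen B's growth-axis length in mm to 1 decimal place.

256.0 mm

Specimen A: true lamina count = 2421 − 10 + 3 = 2414.
A: 199.5 mm over 2414 years gives 199.5 / 2414 ≈ 0.083 mm/year.
Length of B = 0.083 × 3084 = 256.0 mm.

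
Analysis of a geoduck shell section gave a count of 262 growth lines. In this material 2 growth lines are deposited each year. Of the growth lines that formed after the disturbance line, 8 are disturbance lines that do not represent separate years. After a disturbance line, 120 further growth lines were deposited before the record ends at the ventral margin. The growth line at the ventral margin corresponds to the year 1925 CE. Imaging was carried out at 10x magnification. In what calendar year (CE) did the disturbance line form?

120 growth lines formed after the disturbance line.
Removing the 8 false growth lines leaves 120 − 8 = 112 true growth lines beyond the disturbance line.
112 growth lines at 2 per year is 112 / 2 = 56 years.
Counting back 56 years from 1925 CE places the disturbance line in 1925 − 56 = 1869 CE.

1869 CE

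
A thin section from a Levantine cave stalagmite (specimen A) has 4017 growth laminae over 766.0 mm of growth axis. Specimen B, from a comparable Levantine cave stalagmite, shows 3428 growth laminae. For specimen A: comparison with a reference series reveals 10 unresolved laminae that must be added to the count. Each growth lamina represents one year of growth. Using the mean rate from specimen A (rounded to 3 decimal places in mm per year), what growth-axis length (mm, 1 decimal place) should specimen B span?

651.3 mm

Specimen A: after corrections the count is 4017 + 10 = 4027 growth laminae.
A: 766.0 mm over 4027 years gives 766.0 / 4027 ≈ 0.190 mm/yr.
B's length ≈ 0.190 × 3428 = 651.3 mm.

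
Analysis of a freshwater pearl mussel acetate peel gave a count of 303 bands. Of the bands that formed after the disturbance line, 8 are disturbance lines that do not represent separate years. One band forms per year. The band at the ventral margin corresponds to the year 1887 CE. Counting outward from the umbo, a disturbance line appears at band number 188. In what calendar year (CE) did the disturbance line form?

The disturbance line sits at band 188 from the umbo, so 303 − 188 = 115 bands formed after it.
115 − 8 false = 107 true bands after the disturbance line.
The band at the ventral margin is 1887 CE, so the disturbance line dates to 1887 − 107 = 1780 CE.

1780 CE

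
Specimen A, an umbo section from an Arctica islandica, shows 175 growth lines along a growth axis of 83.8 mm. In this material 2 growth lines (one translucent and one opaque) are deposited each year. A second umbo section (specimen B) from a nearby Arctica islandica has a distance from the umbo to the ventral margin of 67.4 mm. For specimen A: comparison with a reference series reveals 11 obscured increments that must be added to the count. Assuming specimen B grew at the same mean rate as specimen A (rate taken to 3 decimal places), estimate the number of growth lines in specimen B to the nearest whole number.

Specimen A: adjusted count: 175 + 11 = 186 growth lines.
Specimen A: dividing by 2 growth lines per year: 186 / 2 = 93 years.
A: Mean rate = 83.8 mm / 93 years ≈ 0.901 mm/yr.
Specimen B: 67.4 mm / 0.901 mm per year = 74.81 years; at 2 growth lines per year that is 74.81 × 2 ≈ 150 growth lines.

150 growth lines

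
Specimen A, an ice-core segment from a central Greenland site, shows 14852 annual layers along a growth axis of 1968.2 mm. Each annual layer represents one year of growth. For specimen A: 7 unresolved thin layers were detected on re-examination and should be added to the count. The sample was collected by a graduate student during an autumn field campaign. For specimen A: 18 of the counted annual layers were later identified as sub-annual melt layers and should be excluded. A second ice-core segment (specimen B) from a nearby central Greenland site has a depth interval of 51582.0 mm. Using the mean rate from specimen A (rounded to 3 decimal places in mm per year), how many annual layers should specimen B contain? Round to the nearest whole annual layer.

387835 annual layers

Specimen A: true annual layer count = 14852 − 18 + 7 = 14841.
A: Extension rate ≈ 1968.2 / 14841 = 0.133 mm per year.
B spans 51582.0 / 0.133 = 387834.59 years ≈ 387835 annual layers.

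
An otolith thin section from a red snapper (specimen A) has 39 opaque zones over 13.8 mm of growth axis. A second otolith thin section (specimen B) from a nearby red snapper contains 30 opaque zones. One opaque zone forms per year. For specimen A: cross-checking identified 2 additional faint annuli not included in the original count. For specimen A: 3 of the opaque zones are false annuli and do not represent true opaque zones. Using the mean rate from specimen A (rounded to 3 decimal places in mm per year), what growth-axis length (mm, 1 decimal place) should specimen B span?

Specimen A: correcting the raw count gives 39 − 3 + 2 = 38 true opaque zones.
A: Extension rate ≈ 13.8 / 38 = 0.363 mm/yr.
Length of B = 0.363 × 30 = 10.9 mm.

10.9 mm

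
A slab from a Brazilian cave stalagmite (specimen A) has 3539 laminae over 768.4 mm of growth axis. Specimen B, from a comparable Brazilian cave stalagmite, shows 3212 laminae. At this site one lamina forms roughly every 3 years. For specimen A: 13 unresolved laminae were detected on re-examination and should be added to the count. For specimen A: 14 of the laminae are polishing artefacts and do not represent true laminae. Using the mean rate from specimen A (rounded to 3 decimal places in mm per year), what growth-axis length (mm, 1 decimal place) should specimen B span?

693.8 mm

Specimen A: true lamina count = 3539 − 14 + 13 = 3538.
Specimen A: multiplying by 3 years per lamina: 3538 × 3 = 10614 years.
A: Mean rate = 768.4 mm / 10614 years ≈ 0.072 mm per year.
Specimen B: at 3 years per lamina, 3212 × 3 = 9636 years. Length of B = 0.072 × 9636 = 693.8 mm.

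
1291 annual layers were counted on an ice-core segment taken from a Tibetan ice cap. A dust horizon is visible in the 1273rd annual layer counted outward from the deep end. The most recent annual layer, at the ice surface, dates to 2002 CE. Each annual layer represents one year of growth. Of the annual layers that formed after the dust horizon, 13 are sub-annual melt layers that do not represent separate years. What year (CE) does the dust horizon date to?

The dust horizon sits at annual layer 1273 from the deep end, so 1291 − 1273 = 18 annual layers formed after it.
Removing the 13 false annual layers leaves 18 − 13 = 5 true annual layers beyond the dust horizon.
2002 − 5 = 1997 CE.

1997 CE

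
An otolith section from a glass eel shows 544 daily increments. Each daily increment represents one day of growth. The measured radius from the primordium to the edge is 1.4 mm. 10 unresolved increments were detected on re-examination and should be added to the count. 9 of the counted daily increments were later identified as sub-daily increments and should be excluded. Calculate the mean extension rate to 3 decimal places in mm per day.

0.003 mm per day

After corrections the count is 544 − 9 + 10 = 545 daily increments.
Mean rate = 1.4 mm / 545 days ≈ 0.003 mm per day.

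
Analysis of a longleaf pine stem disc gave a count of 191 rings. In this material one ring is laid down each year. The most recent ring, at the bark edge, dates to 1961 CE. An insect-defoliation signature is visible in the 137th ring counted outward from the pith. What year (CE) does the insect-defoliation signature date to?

1907 CE

Between ring 137 and the bark edge there are 191 − 137 = 54 rings.
1961 − 54 = 1907 CE.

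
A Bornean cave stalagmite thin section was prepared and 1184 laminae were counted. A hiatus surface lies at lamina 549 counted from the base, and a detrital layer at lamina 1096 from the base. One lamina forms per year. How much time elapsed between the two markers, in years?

547 yr

1096 − 549 = 547 laminae lie between the two events.
That is 547 years at one lamina per year.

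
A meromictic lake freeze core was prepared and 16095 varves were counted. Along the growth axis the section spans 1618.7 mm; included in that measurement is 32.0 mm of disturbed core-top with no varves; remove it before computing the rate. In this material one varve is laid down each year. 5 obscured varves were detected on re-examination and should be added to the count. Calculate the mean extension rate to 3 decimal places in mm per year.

0.099 mm per year

Adjusted count: 16095 + 5 = 16100 varves.
The growth record spans 1618.7 − 32.0 = 1586.7 mm.
1586.7 mm over 16100 years gives 1586.7 / 16100 ≈ 0.099 mm per year.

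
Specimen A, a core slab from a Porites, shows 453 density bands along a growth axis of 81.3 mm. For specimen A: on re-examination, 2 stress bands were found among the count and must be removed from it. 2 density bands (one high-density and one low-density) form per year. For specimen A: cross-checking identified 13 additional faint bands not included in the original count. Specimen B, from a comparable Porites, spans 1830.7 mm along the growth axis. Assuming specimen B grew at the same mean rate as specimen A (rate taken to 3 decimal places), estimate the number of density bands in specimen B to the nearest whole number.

Specimen A: after corrections the count is 453 − 2 + 13 = 464 density bands.
Specimen A: 464 density bands at 2 per year is 464 / 2 = 232 years.
A: 81.3 mm over 232 years gives 81.3 / 232 ≈ 0.350 mm per year.
For B, 1830.7 / 0.350 = 5230.57 years; at 2 density bands per year that is 5230.57 × 2 ≈ 10461 density bands.

10461 density bands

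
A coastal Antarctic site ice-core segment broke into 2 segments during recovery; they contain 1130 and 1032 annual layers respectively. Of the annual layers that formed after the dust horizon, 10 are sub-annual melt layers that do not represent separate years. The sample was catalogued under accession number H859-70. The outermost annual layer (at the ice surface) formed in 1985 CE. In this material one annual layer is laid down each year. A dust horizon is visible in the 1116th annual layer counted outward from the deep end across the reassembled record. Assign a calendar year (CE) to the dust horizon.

949 CE

Total annual layers = 1130 + 1032 = 2162.
Between annual layer 1116 and the ice surface there are 2162 − 1116 = 1046 annual layers.
1046 − 10 false = 1036 true annual layers after the dust horizon.
The annual layer at the ice surface is 1985 CE, so the dust horizon dates to 1985 − 1036 = 949 CE.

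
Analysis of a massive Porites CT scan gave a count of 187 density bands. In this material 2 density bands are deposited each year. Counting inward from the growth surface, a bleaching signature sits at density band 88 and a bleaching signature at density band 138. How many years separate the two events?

138 − 88 = 50 density bands lie between the two events.
50 density bands at 2 per year is 50 / 2 = 25 years.

25 yr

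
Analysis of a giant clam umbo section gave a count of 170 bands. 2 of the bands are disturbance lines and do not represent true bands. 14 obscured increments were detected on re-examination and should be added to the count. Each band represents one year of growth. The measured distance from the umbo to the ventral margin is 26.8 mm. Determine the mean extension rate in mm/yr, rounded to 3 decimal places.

0.147 mm/yr

After corrections the count is 170 − 2 + 14 = 182 bands.
26.8 mm over 182 years gives 26.8 / 182 ≈ 0.147 mm/yr.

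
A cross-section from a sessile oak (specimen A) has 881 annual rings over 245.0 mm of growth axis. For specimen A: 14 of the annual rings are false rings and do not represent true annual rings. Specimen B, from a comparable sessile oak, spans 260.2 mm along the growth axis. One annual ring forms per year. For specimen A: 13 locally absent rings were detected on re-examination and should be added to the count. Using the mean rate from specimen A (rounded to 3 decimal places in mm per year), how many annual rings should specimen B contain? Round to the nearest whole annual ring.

Specimen A: correcting the raw count gives 881 − 14 + 13 = 880 true annual rings.
A: 245.0 mm over 880 years gives 245.0 / 880 ≈ 0.278 mm/yr.
B spans 260.2 / 0.278 = 935.97 years ≈ 936 annual rings.

936 annual rings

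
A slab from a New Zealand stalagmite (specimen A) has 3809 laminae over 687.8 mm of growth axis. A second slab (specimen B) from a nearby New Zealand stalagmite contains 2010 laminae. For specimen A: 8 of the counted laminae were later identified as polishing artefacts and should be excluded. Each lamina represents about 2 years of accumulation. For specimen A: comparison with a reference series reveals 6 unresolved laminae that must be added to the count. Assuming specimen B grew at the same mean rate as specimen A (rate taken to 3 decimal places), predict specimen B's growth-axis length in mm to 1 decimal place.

Specimen A: adjusted count: 3809 − 8 + 6 = 3807 laminae.
Specimen A: 3807 laminae at 2 years each span 3807 × 2 = 7614 years.
A: Extension rate ≈ 687.8 / 7614 = 0.090 mm/year.
Specimen B: 2010 laminae at 2 years each span 2010 × 2 = 4020 years. B's length ≈ 0.090 × 4020 = 361.8 mm.

361.8 mm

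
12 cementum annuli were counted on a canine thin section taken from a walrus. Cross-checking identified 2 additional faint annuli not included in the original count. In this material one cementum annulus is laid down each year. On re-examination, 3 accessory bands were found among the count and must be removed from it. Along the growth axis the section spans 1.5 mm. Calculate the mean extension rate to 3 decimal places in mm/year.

Correcting the raw count gives 12 − 3 + 2 = 11 true cementum annuli.
1.5 mm over 11 years gives 1.5 / 11 ≈ 0.136 mm/year.

0.136 mm/year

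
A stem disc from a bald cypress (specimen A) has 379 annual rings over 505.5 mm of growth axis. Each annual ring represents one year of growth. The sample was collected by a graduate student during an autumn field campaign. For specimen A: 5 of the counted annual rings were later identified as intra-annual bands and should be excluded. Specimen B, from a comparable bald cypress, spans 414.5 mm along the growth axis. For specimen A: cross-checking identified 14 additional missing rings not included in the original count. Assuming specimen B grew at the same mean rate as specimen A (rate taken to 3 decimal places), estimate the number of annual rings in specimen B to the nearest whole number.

Specimen A: adjusted count: 379 − 5 + 14 = 388 annual rings.
A: Extension rate ≈ 505.5 / 388 = 1.303 mm/yr.
For B, 414.5 / 1.303 = 318.11 years ≈ 318 annual rings.

318 annual rings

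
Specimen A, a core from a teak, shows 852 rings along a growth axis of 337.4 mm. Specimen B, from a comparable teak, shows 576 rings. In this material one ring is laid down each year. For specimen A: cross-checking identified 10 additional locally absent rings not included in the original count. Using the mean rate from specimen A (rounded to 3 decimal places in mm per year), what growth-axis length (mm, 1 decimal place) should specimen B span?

225.2 mm

Specimen A: correcting the raw count gives 852 + 10 = 862 true rings.
A: 337.4 mm over 862 years gives 337.4 / 862 ≈ 0.391 mm/yr.
For B, 0.391 mm/year × 576 years = 225.2 mm.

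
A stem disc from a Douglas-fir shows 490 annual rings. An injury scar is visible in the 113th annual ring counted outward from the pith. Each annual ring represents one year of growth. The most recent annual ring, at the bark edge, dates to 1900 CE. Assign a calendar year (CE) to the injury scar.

490 − 113 = 377 annual rings lie beyond the injury scar toward the bark edge.
1900 − 377 = 1523 CE.

1523 CE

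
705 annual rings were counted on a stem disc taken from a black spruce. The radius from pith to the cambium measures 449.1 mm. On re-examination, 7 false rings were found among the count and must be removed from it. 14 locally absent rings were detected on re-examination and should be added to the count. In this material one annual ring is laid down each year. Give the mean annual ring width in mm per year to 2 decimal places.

Correcting the raw count gives 705 − 7 + 14 = 712 true annual rings.
449.1 mm over 712 years gives 449.1 / 712 ≈ 0.63 mm per year.

0.63 mm per year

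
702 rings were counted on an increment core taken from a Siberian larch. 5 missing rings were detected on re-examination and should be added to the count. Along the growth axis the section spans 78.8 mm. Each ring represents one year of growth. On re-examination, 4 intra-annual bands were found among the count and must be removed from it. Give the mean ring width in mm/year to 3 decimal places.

Correcting the raw count gives 702 − 4 + 5 = 703 true rings.
78.8 mm over 703 years gives 78.8 / 703 ≈ 0.112 mm/year.

0.112 mm/year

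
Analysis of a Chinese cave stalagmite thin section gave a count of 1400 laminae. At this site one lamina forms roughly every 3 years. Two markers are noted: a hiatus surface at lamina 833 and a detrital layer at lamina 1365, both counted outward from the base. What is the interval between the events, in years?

Separation: 1365 − 833 = 532 laminae.
At 3 years per lamina, 532 × 3 = 1596 years.

1596 years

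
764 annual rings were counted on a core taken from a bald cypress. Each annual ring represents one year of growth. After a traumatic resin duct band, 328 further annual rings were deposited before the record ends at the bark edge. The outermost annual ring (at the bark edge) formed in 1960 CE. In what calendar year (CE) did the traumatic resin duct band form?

328 annual rings post-date the traumatic resin duct band.
1960 − 328 = 1632 CE.

1632 CE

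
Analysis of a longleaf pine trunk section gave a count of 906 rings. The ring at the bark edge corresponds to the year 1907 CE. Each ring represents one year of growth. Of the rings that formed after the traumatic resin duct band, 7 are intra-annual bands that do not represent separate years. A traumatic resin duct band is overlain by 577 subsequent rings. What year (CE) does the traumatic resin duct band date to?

There are 577 rings younger than the traumatic resin duct band.
577 − 7 false = 570 true rings after the traumatic resin duct band.
The ring at the bark edge is 1907 CE, so the traumatic resin duct band dates to 1907 − 570 = 1337 CE.

1337 CE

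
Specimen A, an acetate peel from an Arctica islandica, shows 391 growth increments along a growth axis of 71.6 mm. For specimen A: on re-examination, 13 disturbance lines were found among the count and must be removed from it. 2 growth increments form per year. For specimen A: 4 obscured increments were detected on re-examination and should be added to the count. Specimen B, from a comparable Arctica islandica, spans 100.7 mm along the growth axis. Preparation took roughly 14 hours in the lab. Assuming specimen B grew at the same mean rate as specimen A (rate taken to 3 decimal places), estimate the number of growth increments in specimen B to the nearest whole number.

Specimen A: true growth increment count = 391 − 13 + 4 = 382.
Specimen A: with 2 growth increments per year, 382 / 2 = 191 years.
A: Extension rate ≈ 71.6 / 191 = 0.375 mm/year.
For B, 100.7 / 0.375 = 268.53 years; at 2 growth increments per year that is 268.53 × 2 ≈ 537 growth increments.

537 growth increments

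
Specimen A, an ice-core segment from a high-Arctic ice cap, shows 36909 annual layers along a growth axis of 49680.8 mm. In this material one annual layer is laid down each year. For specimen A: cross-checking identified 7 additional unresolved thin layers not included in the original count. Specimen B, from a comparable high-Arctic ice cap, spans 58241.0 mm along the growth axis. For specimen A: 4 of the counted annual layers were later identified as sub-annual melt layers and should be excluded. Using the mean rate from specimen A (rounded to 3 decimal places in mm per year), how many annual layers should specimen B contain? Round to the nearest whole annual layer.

43270 annual layers

Specimen A: correcting the raw count gives 36909 − 4 + 7 = 36912 true annual layers.
A: Extension rate ≈ 49680.8 / 36912 = 1.346 mm/yr.
For B, 58241.0 / 1.346 = 43269.69 years ≈ 43270 annual layers.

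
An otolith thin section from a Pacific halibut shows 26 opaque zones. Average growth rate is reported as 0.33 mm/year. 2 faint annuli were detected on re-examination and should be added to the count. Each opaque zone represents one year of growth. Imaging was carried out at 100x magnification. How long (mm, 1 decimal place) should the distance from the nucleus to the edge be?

9.2 mm

True opaque zone count = 26 + 2 = 28.
Length ≈ 0.33 × 28 = 9.2 mm.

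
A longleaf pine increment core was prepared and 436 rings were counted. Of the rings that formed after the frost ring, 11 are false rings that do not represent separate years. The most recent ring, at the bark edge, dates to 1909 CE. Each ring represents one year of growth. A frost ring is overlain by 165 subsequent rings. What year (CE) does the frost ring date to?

1755 CE

There are 165 rings younger than the frost ring.
Excluding 11 false rings: 165 − 11 = 154.
Counting back 154 years from 1909 CE places the frost ring in 1909 − 154 = 1755 CE.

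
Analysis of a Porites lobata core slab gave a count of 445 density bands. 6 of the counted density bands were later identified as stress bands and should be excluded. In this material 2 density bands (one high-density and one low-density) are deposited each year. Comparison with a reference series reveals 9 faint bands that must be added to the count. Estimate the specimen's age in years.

224 yr

After corrections the count is 445 − 6 + 9 = 448 density bands.
Dividing by 2 density bands per year: 448 / 2 = 224 years.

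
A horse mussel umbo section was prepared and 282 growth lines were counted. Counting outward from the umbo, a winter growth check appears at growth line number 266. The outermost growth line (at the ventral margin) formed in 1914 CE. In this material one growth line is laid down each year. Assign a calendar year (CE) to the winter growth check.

The winter growth check sits at growth line 266 from the umbo, so 282 − 266 = 16 growth lines formed after it.
Counting back 16 years from 1914 CE places the winter growth check in 1914 − 16 = 1898 CE.

1898 CE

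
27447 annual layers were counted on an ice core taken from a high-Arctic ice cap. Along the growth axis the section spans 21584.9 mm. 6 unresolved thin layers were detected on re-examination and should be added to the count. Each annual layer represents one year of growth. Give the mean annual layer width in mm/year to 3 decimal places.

0.786 mm/year

Correcting the raw count gives 27447 + 6 = 27453 true annual layers.
Extension rate ≈ 21584.9 / 27453 = 0.786 mm/year.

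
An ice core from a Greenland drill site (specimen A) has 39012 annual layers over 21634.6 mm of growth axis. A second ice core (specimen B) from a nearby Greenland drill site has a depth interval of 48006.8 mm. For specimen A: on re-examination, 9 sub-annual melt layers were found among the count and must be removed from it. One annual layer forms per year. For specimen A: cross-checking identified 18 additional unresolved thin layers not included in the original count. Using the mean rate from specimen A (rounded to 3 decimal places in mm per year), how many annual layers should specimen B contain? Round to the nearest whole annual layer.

86655 annual layers

Specimen A: true annual layer count = 39012 − 9 + 18 = 39021.
A: Extension rate ≈ 21634.6 / 39021 = 0.554 mm per year.
Specimen B: 48006.8 mm / 0.554 mm per year = 86654.87 years ≈ 86655 annual layers.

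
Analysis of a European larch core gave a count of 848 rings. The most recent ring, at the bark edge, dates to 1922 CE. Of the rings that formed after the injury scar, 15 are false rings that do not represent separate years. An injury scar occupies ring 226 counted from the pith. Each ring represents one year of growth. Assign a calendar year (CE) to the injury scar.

1315 CE

848 − 226 = 622 rings lie beyond the injury scar toward the bark edge.
Excluding 15 false rings: 622 − 15 = 607.
Counting back 607 years from 1922 CE places the injury scar in 1922 − 607 = 1315 CE.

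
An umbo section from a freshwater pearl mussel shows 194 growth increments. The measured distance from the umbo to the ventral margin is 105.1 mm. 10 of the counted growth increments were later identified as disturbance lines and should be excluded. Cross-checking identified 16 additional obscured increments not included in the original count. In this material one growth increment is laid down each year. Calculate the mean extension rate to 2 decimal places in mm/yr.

True growth increment count = 194 − 10 + 16 = 200.
Mean rate = 105.1 mm / 200 years ≈ 0.53 mm/yr.

0.53 mm/yr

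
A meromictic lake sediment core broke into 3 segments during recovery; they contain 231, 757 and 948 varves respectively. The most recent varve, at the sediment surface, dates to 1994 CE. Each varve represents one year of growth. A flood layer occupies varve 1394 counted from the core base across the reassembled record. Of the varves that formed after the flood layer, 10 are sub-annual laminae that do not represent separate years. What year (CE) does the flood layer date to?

1462 CE

Total varves = 231 + 757 + 948 = 1936.
Between varve 1394 and the sediment surface there are 1936 − 1394 = 542 varves.
542 − 10 false = 532 true varves after the flood layer.
The varve at the sediment surface is 1994 CE, so the flood layer dates to 1994 − 532 = 1462 CE.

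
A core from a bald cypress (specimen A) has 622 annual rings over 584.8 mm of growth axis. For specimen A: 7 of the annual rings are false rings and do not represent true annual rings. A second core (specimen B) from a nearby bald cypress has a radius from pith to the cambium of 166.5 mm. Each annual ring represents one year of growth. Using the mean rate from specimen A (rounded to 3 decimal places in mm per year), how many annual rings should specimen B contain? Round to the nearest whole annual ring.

Specimen A: after corrections the count is 622 − 7 = 615 annual rings.
A: Extension rate ≈ 584.8 / 615 = 0.951 mm per year.
Specimen B: 166.5 mm / 0.951 mm per year = 175.08 years ≈ 175 annual rings.

175 annual rings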